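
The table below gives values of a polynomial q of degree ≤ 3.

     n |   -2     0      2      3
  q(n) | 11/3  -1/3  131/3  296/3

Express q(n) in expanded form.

q(n) = n^3 + 6n^2 + 6n - 1/3

Write q(n) = an^3 + bn^2 + cn + d. Substituting each data point gives a linear system:
  -8a + 4b - 2c + d = 11/3
  d = -1/3
  8a + 4b + 2c + d = 131/3
  27a + 9b + 3c + d = 296/3
Solving the system yields a = 1, b = 6, c = 6, d = -1/3.
So q(n) = n^3 + 6n^2 + 6n - 1/3.
Check: q(3) = 296/3. ✓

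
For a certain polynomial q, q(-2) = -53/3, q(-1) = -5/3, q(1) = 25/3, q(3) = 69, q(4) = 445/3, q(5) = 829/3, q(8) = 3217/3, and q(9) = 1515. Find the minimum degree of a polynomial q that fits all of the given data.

3

Divided differences on the nodes -2, -1, 1, 3, 4, 5, 8, 9:
  order 0: -53/3  -5/3  25/3  69  445/3  829/3  3217/3  1515
  order 1: 16  5  91/3  238/3  128  796/3  1328/3
  order 2: -11/3  19/3  49/3  73/3  103/3  133/3
  order 3: 2  2  2  2  2
  order 4: 0  0  0  0
  order 5: 0  0  0
  order 6: 0  0
  order 7: 0
The order-3 divided differences are all 2 (nonzero) and every higher order vanishes, so the data lies on a polynomial of degree exactly 3.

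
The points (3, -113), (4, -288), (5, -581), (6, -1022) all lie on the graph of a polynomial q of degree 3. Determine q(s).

q(s) = -5s^3 + s^2 + 3s + 4

Using the Lagrange interpolation formula with nodes 3, 4, 5, 6:
  L_0(s) = (s - 4)(s - 5)(s - 6) / -6
  L_1(s) = (s - 3)(s - 5)(s - 6) / 2
  L_2(s) = (s - 3)(s - 4)(s - 6) / -2
  L_3(s) = (s - 3)(s - 4)(s - 5) / 6
Then q(s) = -113·L_0(s) - 288·L_1(s) - 581·L_2(s) - 1022·L_3(s).
Expanding and collecting terms gives q(s) = -5s³ + s² + 3s + 4.
Check: q(3) = -113. ✓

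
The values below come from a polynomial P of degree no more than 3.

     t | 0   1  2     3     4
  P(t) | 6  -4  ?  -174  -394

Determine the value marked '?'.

On equispaced nodes a degree-3 polynomial has vanishing fourth forward difference, so
  P(0) - 4·P(1) + 6·P(2) - 4·P(3) + P(4) = 0.
Substituting the known values and solving for P(2):
  6·P(2) = -324
  P(2) = -54.

-54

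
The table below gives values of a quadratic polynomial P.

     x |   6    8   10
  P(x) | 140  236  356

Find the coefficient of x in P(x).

6

Write P(x) = ax^2 + bx + c. Substituting each data point gives a linear system:
  36a + 6b + c = 140
  64a + 8b + c = 236
  100a + 10b + c = 356
Solving the system yields a = 3, b = 6, c = -4.
So P(x) = 3x² + 6x - 4.
The coefficient of x is 6.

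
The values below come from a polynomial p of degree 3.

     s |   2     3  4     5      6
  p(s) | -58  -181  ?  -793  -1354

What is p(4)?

-414

The 4 known points determine the degree-3 polynomial uniquely.
Write p(s) = as^3 + bs^2 + cs + d. Substituting each data point gives a linear system:
  8a + 4b + 2c + d = -58
  27a + 9b + 3c + d = -181
  125a + 25b + 5c + d = -793
  216a + 36b + 6c + d = -1354
Solving the system yields a = -6, b = -1, c = -4, d = 2.
So p(s) = -6s³ - s² - 4s + 2.
Then p(4) = -414.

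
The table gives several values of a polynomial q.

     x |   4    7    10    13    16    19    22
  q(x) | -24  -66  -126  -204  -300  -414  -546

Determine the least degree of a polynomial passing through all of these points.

Forward differences of the values at x = 4, 7, 10, 13, 16, 19, 22:
  q  : -24  -66  -126  -204  -300  -414  -546
  Δ  : -42  -60  -78  -96  -114  -132
  Δ^2: -18  -18  -18  -18  -18
  Δ^3: 0  0  0  0
  Δ^4: 0  0  0
  Δ^5: 0  0
  Δ^6: 0
The second differences are constant (-18) and nonzero, while all higher differences vanish, so the minimal degree is 2.

2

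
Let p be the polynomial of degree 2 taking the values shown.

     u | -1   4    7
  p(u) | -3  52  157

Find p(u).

Using the Lagrange interpolation formula with nodes -1, 4, 7:
  L_0(u) = (u - 4)(u - 7) / 40
  L_1(u) = (u + 1)(u - 7) / -15
  L_2(u) = (u + 1)(u - 4) / 24
Then p(u) = -3·L_0(u) + 52·L_1(u) + 157·L_2(u).
Expanding and collecting terms gives p(u) = 3u^2 + 2u - 4.
Check: p(4) = 52. ✓

p(u) = 3u^2 + 2u - 4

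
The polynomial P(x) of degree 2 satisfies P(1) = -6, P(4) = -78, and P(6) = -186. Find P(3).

-42

Write P(x) = ax^2 + bx + c. Substituting each data point gives a linear system:
  a + b + c = -6
  16a + 4b + c = -78
  36a + 6b + c = -186
Solving the system yields a = -6, b = 6, c = -6.
So P(x) = -6x^2 + 6x - 6.
Then P(3) = -42.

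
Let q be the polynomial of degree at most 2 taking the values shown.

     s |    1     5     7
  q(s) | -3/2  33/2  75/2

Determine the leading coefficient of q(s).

Write q(s) = as^2 + bs + c. Substituting each data point gives a linear system:
  a + b + c = -3/2
  25a + 5b + c = 33/2
  49a + 7b + c = 75/2
Solving the system yields a = 1, b = -3/2, c = -1.
So q(s) = s^2 - (3/2)s - 1.
The leading coefficient is 1.

1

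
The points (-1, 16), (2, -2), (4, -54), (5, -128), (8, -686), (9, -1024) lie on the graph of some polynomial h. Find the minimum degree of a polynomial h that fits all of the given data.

3

Divided differences on the nodes -1, 2, 4, 5, 8, 9:
  order 0: 16  -2  -54  -128  -686  -1024
  order 1: -6  -26  -74  -186  -338
  order 2: -4  -16  -28  -38
  order 3: -2  -2  -2
  order 4: 0  0
  order 5: 0
The order-3 divided differences are all -2 (nonzero) and every higher order vanishes, so the data lies on a polynomial of degree exactly 3.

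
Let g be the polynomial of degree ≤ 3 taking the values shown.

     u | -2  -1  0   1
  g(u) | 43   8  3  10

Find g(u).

Using the Lagrange interpolation formula with nodes -2, -1, 0, 1:
  L_0(u) = (u + 1)u(u - 1) / -6
  L_1(u) = (u + 2)u(u - 1) / 2
  L_2(u) = (u + 2)(u + 1)(u - 1) / -2
  L_3(u) = (u + 2)(u + 1)u / 6
Then g(u) = 43·L_0(u) + 8·L_1(u) + 3·L_2(u) + 10·L_3(u).
Expanding and collecting terms gives g(u) = -3u^3 + 6u^2 + 4u + 3.
Check: g(0) = 3. ✓

g(u) = -3u^3 + 6u^2 + 4u + 3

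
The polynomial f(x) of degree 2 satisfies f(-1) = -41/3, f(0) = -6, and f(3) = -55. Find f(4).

-286/3

Write f(x) = ax^2 + bx + c. Substituting each data point gives a linear system:
  a - b + c = -41/3
  c = -6
  9a + 3b + c = -55
Solving the system yields a = -6, b = 5/3, c = -6.
So f(x) = -6x^2 + (5/3)x - 6.
Then f(4) = -286/3.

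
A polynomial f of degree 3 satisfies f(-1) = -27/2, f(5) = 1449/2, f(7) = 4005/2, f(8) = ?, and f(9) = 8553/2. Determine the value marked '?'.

The 4 known points determine the degree-3 polynomial uniquely.
Write f(n) = an^3 + bn^2 + cn + d. Substituting each data point gives a linear system:
  -a + b - c + d = -27/2
  125a + 25b + 5c + d = 1449/2
  343a + 49b + 7c + d = 4005/2
  729a + 81b + 9c + d = 8553/2
Solving the system yields a = 6, b = -3/2, c = 3, d = -3.
So f(n) = 6n³ - (3/2)n² + 3n - 3.
Then f(8) = 2997.

2997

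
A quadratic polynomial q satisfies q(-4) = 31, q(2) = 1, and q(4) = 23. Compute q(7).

86

Using the Lagrange interpolation formula with nodes -4, 2, 4:
  L_0(s) = (s - 2)(s - 4) / 48
  L_1(s) = (s + 4)(s - 4) / -12
  L_2(s) = (s + 4)(s - 2) / 16
Then q(s) = 31·L_0(s) + 1·L_1(s) + 23·L_2(s).
Expanding and collecting terms gives q(s) = 2s^2 - s - 5.
Evaluating at s = 7: q(7) = 86.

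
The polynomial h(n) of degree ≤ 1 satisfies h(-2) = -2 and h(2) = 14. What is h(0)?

Using the Lagrange interpolation formula with nodes -2, 2:
  L_0(n) = (n - 2) / -4
  L_1(n) = (n + 2) / 4
Then h(n) = -2·L_0(n) + 14·L_1(n).
Expanding and collecting terms gives h(n) = 4n + 6.
Evaluating at n = 0: h(0) = 6.

6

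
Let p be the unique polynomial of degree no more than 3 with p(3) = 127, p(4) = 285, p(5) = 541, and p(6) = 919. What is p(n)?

p(n) = 4n^3 + n^2 + 3n + 1

Using the Lagrange interpolation formula with nodes 3, 4, 5, 6:
  L_0(n) = (n - 4)(n - 5)(n - 6) / -6
  L_1(n) = (n - 3)(n - 5)(n - 6) / 2
  L_2(n) = (n - 3)(n - 4)(n - 6) / -2
  L_3(n) = (n - 3)(n - 4)(n - 5) / 6
Then p(n) = 127·L_0(n) + 285·L_1(n) + 541·L_2(n) + 919·L_3(n).
Expanding and collecting terms gives p(n) = 4n^3 + n^2 + 3n + 1.
Check: p(6) = 919. ✓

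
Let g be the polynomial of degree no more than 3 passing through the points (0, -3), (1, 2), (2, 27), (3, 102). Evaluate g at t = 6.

927

Forward differences of the values at t = 0, 1, 2, 3:
  g  : -3  2  27  102
  Δ  : 5  25  75
  Δ^2: 20  50
  Δ^3: 30
The third differences are constant, confirming degree 3.
Interpolating (Newton forward form) and evaluating at t = 6 gives g(6) = 927.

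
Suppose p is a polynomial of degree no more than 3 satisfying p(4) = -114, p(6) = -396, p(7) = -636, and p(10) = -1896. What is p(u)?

p(u) = -2u^3 + u^2 + u - 6

Using the Lagrange interpolation formula with nodes 4, 6, 7, 10:
  L_0(u) = (u - 6)(u - 7)(u - 10) / -36
  L_1(u) = (u - 4)(u - 7)(u - 10) / 8
  L_2(u) = (u - 4)(u - 6)(u - 10) / -9
  L_3(u) = (u - 4)(u - 6)(u - 7) / 72
Then p(u) = -114·L_0(u) - 396·L_1(u) - 636·L_2(u) - 1896·L_3(u).
Expanding and collecting terms gives p(u) = -2u^3 + u^2 + u - 6.
Check: p(10) = -1896. ✓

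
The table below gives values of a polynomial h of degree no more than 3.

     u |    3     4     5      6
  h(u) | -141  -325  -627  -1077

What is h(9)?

-3615

Using the Lagrange interpolation formula with nodes 3, 4, 5, 6:
  L_0(u) = (u - 4)(u - 5)(u - 6) / -6
  L_1(u) = (u - 3)(u - 5)(u - 6) / 2
  L_2(u) = (u - 3)(u - 4)(u - 6) / -2
  L_3(u) = (u - 3)(u - 4)(u - 5) / 6
Then h(u) = -141·L_0(u) - 325·L_1(u) - 627·L_2(u) - 1077·L_3(u).
Expanding and collecting terms gives h(u) = -5u^3 + u^2 - 6u + 3.
Evaluating at u = 9: h(9) = -3615.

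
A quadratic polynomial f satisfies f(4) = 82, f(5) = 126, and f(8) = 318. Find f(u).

Write f(u) = au^2 + bu + c. Substituting each data point gives a linear system:
  16a + 4b + c = 82
  25a + 5b + c = 126
  64a + 8b + c = 318
Solving the system yields a = 5, b = -1, c = 6.
So f(u) = 5u² - u + 6.
Check: f(5) = 126. ✓

f(u) = 5u^2 - u + 6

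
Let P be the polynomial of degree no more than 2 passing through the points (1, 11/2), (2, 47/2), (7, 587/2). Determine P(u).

Using the Lagrange interpolation formula with nodes 1, 2, 7:
  L_0(u) = (u - 2)(u - 7) / 6
  L_1(u) = (u - 1)(u - 7) / -5
  L_2(u) = (u - 1)(u - 2) / 30
Then P(u) = 11/2·L_0(u) + 47/2·L_1(u) + 587/2·L_2(u).
Expanding and collecting terms gives P(u) = 6u² - 1/2.
Check: P(7) = 587/2. ✓

P(u) = 6u^2 - 1/2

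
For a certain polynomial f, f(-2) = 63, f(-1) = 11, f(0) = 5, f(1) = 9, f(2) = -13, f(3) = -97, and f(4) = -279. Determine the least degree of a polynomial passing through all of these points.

3

Forward differences of the values at s = -2, -1, 0, 1, 2, 3, 4:
  f  : 63  11  5  9  -13  -97  -279
  Δ  : -52  -6  4  -22  -84  -182
  Δ^2: 46  10  -26  -62  -98
  Δ^3: -36  -36  -36  -36
  Δ^4: 0  0  0
  Δ^5: 0  0
  Δ^6: 0
The third differences are constant (-36) and nonzero, while all higher differences vanish, so the minimal degree is 3.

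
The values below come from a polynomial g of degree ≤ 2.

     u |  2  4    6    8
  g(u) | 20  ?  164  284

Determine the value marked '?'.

76

On equispaced nodes a degree-2 polynomial has vanishing third forward difference, so
  - g(2) + 3·g(4) - 3·g(6) + g(8) = 0.
Substituting the known values and solving for g(4):
  3·g(4) = 228
  g(4) = 76.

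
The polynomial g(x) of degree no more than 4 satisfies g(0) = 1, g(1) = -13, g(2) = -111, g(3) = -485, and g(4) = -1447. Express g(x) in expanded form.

g(x) = -5x^4 - 2x^3 - x^2 - 6x + 1

Write g(x) = ax^4 + bx^3 + cx^2 + dx + e. Substituting each data point gives a linear system:
  e = 1
  a + b + c + d + e = -13
  16a + 8b + 4c + 2d + e = -111
  81a + 27b + 9c + 3d + e = -485
  256a + 64b + 16c + 4d + e = -1447
Solving the system yields a = -5, b = -2, c = -1, d = -6, e = 1.
So g(x) = -5x⁴ - 2x³ - x² - 6x + 1.
Check: g(1) = -13. ✓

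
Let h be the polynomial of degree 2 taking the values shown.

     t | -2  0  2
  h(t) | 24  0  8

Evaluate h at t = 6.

120

Using the Lagrange interpolation formula with nodes -2, 0, 2:
  L_0(t) = t(t - 2) / 8
  L_1(t) = (t + 2)(t - 2) / -4
  L_2(t) = (t + 2)t / 8
Then h(t) = 24·L_0(t) + 0·L_1(t) + 8·L_2(t).
Expanding and collecting terms gives h(t) = 4t^2 - 4t.
Evaluating at t = 6: h(6) = 120.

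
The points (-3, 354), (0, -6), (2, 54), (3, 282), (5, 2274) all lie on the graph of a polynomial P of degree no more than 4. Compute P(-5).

2714

Using the Lagrange interpolation formula with nodes -3, 0, 2, 3, 5:
  L_0(t) = t(t - 2)(t - 3)(t - 5) / 720
  L_1(t) = (t + 3)(t - 2)(t - 3)(t - 5) / -90
  L_2(t) = (t + 3)t(t - 3)(t - 5) / 30
  L_3(t) = (t + 3)t(t - 2)(t - 5) / -36
  L_4(t) = (t + 3)t(t - 2)(t - 3) / 240
Then P(t) = 354·L_0(t) - 6·L_1(t) + 54·L_2(t) + 282·L_3(t) + 2274·L_4(t).
Expanding and collecting terms gives P(t) = 4t^4 - 2t^3 + 6t - 6.
Evaluating at t = -5: P(-5) = 2714.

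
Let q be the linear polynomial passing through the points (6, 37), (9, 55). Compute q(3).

Write q(u) = au + b. Substituting each data point gives a linear system:
  6a + b = 37
  9a + b = 55
Solving the system yields a = 6, b = 1.
So q(u) = 6u + 1.
Then q(3) = 19.

19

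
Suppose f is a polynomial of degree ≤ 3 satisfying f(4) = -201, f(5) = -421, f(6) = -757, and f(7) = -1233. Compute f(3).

-73

Forward differences of the values at t = 4, 5, 6, 7:
  f  : -201  -421  -757  -1233
  Δ  : -220  -336  -476
  Δ^2: -116  -140
  Δ^3: -24
The third differences are constant, confirming degree 3.
Interpolating (Newton forward form) and evaluating at t = 3 gives f(3) = -73.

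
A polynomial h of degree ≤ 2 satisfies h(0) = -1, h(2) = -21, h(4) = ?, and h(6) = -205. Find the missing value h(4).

The 3 known points determine the degree-2 polynomial uniquely.
Write h(x) = ax^2 + bx + c. Substituting each data point gives a linear system:
  c = -1
  4a + 2b + c = -21
  36a + 6b + c = -205
Solving the system yields a = -6, b = 2, c = -1.
So h(x) = -6x² + 2x - 1.
Then h(4) = -89.

-89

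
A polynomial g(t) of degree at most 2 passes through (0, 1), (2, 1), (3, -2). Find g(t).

Write g(t) = at^2 + bt + c. Substituting each data point gives a linear system:
  c = 1
  4a + 2b + c = 1
  9a + 3b + c = -2
Solving the system yields a = -1, b = 2, c = 1.
So g(t) = -t² + 2t + 1.
Check: g(2) = 1. ✓

g(t) = -t^2 + 2t + 1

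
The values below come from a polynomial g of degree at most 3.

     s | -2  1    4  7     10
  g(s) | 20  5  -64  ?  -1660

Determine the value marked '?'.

-511

The 4 known points determine the degree-3 polynomial uniquely.
Write g(s) = as^3 + bs^2 + cs + d. Substituting each data point gives a linear system:
  -8a + 4b - 2c + d = 20
  a + b + c + d = 5
  64a + 16b + 4c + d = -64
  1000a + 100b + 10c + d = -1660
Solving the system yields a = -2, b = 3, c = 4, d = 0.
So g(s) = -2s^3 + 3s^2 + 4s.
Then g(7) = -511.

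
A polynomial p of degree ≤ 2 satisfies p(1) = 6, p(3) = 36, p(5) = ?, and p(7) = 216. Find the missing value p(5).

On equispaced nodes a degree-2 polynomial has vanishing third forward difference, so
  - p(1) + 3·p(3) - 3·p(5) + p(7) = 0.
Substituting the known values and solving for p(5):
  -3·p(5) = -318
  p(5) = 106.

106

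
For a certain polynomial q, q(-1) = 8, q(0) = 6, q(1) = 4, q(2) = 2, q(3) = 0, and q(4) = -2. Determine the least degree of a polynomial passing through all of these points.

1

Forward differences of the values at t = -1, 0, 1, 2, 3, 4:
  q  : 8  6  4  2  0  -2
  Δ  : -2  -2  -2  -2  -2
  Δ^2: 0  0  0  0
  Δ^3: 0  0  0
  Δ^4: 0  0
  Δ^5: 0
The first differences are constant (-2) and nonzero, while all higher differences vanish, so the minimal degree is 1.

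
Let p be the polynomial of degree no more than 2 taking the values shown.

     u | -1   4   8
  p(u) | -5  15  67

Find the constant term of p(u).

-5

Write p(u) = au^2 + bu + c. Substituting each data point gives a linear system:
  a - b + c = -5
  16a + 4b + c = 15
  64a + 8b + c = 67
Solving the system yields a = 1, b = 1, c = -5.
So p(u) = u^2 + u - 5.
The constant term is -5.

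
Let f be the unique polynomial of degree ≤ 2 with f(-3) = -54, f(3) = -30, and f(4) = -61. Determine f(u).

f(u) = -5u^2 + 4u + 3

Using the Lagrange interpolation formula with nodes -3, 3, 4:
  L_0(u) = (u - 3)(u - 4) / 42
  L_1(u) = (u + 3)(u - 4) / -6
  L_2(u) = (u + 3)(u - 3) / 7
Then f(u) = -54·L_0(u) - 30·L_1(u) - 61·L_2(u).
Expanding and collecting terms gives f(u) = -5u^2 + 4u + 3.
Check: f(-3) = -54. ✓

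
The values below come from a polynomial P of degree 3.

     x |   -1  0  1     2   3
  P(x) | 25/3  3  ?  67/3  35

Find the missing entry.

29/3

The 4 known points determine the degree-3 polynomial uniquely.
Write P(x) = ax^3 + bx^2 + cx + d. Substituting each data point gives a linear system:
  -a + b - c + d = 25/3
  d = 3
  8a + 4b + 2c + d = 67/3
  27a + 9b + 3c + d = 35
Solving the system yields a = -1, b = 6, c = 5/3, d = 3.
So P(x) = -x³ + 6x² + (5/3)x + 3.
Then P(1) = 29/3.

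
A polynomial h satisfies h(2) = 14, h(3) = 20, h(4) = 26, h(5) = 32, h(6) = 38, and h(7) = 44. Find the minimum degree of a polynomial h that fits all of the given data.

1

Forward differences of the values at n = 2, 3, 4, 5, 6, 7:
  h  : 14  20  26  32  38  44
  Δ  : 6  6  6  6  6
  Δ^2: 0  0  0  0
  Δ^3: 0  0  0
  Δ^4: 0  0
  Δ^5: 0
The first differences are constant (6) and nonzero, while all higher differences vanish, so the minimal degree is 1.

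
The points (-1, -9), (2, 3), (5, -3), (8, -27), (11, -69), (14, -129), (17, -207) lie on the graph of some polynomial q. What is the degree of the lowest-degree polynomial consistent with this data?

2

Forward differences of the values at u = -1, 2, 5, 8, 11, 14, 17:
  q  : -9  3  -3  -27  -69  -129  -207
  Δ  : 12  -6  -24  -42  -60  -78
  Δ^2: -18  -18  -18  -18  -18
  Δ^3: 0  0  0  0
  Δ^4: 0  0  0
  Δ^5: 0  0
  Δ^6: 0
The second differences are constant (-18) and nonzero, while all higher differences vanish, so the minimal degree is 2.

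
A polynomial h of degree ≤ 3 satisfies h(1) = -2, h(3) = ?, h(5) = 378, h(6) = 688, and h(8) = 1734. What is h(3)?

The 4 known points determine the degree-3 polynomial uniquely.
Write h(n) = an^3 + bn^2 + cn + d. Substituting each data point gives a linear system:
  a + b + c + d = -2
  125a + 25b + 5c + d = 378
  216a + 36b + 6c + d = 688
  512a + 64b + 8c + d = 1734
Solving the system yields a = 4, b = -5, c = 1, d = -2.
So h(n) = 4n^3 - 5n^2 + n - 2.
Then h(3) = 64.

64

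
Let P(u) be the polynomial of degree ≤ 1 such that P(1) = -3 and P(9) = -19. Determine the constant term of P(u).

-1

Write P(u) = au + b. Substituting each data point gives a linear system:
  a + b = -3
  9a + b = -19
Solving the system yields a = -2, b = -1.
So P(u) = -2u - 1.
The constant term is -1.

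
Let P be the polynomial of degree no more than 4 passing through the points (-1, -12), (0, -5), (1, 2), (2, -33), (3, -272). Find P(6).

-5633

Using the Lagrange interpolation formula with nodes -1, 0, 1, 2, 3:
  L_0(u) = u(u - 1)(u - 2)(u - 3) / 24
  L_1(u) = (u + 1)(u - 1)(u - 2)(u - 3) / -6
  L_2(u) = (u + 1)u(u - 2)(u - 3) / 4
  L_3(u) = (u + 1)u(u - 1)(u - 3) / -6
  L_4(u) = (u + 1)u(u - 1)(u - 2) / 24
Then P(u) = -12·L_0(u) - 5·L_1(u) + 2·L_2(u) - 33·L_3(u) - 272·L_4(u).
Expanding and collecting terms gives P(u) = -5u^4 + 3u^3 + 5u^2 + 4u - 5.
Evaluating at u = 6: P(6) = -5633.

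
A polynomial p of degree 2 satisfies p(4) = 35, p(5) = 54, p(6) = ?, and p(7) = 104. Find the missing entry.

On equispaced nodes a degree-2 polynomial has vanishing third forward difference, so
  - p(4) + 3·p(5) - 3·p(6) + p(7) = 0.
Substituting the known values and solving for p(6):
  -3·p(6) = -231
  p(6) = 77.

77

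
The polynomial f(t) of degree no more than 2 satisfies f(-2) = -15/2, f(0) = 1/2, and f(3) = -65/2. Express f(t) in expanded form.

f(t) = -3t^2 - 2t + 1/2

Write f(t) = at^2 + bt + c. Substituting each data point gives a linear system:
  4a - 2b + c = -15/2
  c = 1/2
  9a + 3b + c = -65/2
Solving the system yields a = -3, b = -2, c = 1/2.
So f(t) = -3t² - 2t + 1/2.
Check: f(-2) = -15/2. ✓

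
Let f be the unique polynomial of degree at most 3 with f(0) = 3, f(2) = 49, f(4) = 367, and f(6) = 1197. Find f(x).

Write f(x) = ax^3 + bx^2 + cx + d. Substituting each data point gives a linear system:
  d = 3
  8a + 4b + 2c + d = 49
  64a + 16b + 4c + d = 367
  216a + 36b + 6c + d = 1197
Solving the system yields a = 5, b = 4, c = -5, d = 3.
So f(x) = 5x^3 + 4x^2 - 5x + 3.
Check: f(2) = 49. ✓

f(x) = 5x^3 + 4x^2 - 5x + 3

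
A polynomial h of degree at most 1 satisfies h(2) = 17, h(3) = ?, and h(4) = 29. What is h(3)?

23

On equispaced nodes a degree-1 polynomial has vanishing second forward difference, so
  h(2) - 2·h(3) + h(4) = 0.
Substituting the known values and solving for h(3):
  -2·h(3) = -46
  h(3) = 23.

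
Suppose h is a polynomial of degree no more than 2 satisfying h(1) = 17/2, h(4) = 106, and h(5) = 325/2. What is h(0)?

Using the Lagrange interpolation formula with nodes 1, 4, 5:
  L_0(t) = (t - 4)(t - 5) / 12
  L_1(t) = (t - 1)(t - 5) / -3
  L_2(t) = (t - 1)(t - 4) / 4
Then h(t) = 17/2·L_0(t) + 106·L_1(t) + 325/2·L_2(t).
Expanding and collecting terms gives h(t) = 6t^2 + (5/2)t.
Evaluating at t = 0: h(0) = 0.

0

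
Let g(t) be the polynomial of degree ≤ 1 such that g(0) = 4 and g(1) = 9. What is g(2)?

14

Using the Lagrange interpolation formula with nodes 0, 1:
  L_0(t) = (t - 1) / -1
  L_1(t) = t / 1
Then g(t) = 4·L_0(t) + 9·L_1(t).
Expanding and collecting terms gives g(t) = 5t + 4.
Evaluating at t = 2: g(2) = 14.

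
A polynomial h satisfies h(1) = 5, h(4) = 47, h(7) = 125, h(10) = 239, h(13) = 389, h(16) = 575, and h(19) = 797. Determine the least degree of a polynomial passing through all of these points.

Forward differences of the values at s = 1, 4, 7, 10, 13, 16, 19:
  h  : 5  47  125  239  389  575  797
  Δ  : 42  78  114  150  186  222
  Δ^2: 36  36  36  36  36
  Δ^3: 0  0  0  0
  Δ^4: 0  0  0
  Δ^5: 0  0
  Δ^6: 0
The second differences are constant (36) and nonzero, while all higher differences vanish, so the minimal degree is 2.

2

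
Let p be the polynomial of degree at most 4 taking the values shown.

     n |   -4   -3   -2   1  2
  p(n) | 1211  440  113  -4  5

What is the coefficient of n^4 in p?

Write p(n) = an^4 + bn^3 + cn^2 + dn + e. Substituting each data point gives a linear system:
  256a - 64b + 16c - 4d + e = 1211
  81a - 27b + 9c - 3d + e = 440
  16a - 8b + 4c - 2d + e = 113
  a + b + c + d + e = -4
  16a + 8b + 4c + 2d + e = 5
Solving the system yields a = 3, b = -6, c = 3, d = -3, e = -1.
So p(n) = 3n⁴ - 6n³ + 3n² - 3n - 1.
The leading coefficient is 3.

3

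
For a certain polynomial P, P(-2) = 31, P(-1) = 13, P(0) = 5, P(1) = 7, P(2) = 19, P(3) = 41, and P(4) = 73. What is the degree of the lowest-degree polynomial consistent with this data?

Forward differences of the values at t = -2, -1, 0, 1, 2, 3, 4:
  P  : 31  13  5  7  19  41  73
  Δ  : -18  -8  2  12  22  32
  Δ^2: 10  10  10  10  10
  Δ^3: 0  0  0  0
  Δ^4: 0  0  0
  Δ^5: 0  0
  Δ^6: 0
The second differences are constant (10) and nonzero, while all higher differences vanish, so the minimal degree is 2.

2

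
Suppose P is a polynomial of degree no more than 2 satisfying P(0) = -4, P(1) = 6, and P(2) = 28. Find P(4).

Write P(u) = au^2 + bu + c. Substituting each data point gives a linear system:
  c = -4
  a + b + c = 6
  4a + 2b + c = 28
Solving the system yields a = 6, b = 4, c = -4.
So P(u) = 6u^2 + 4u - 4.
Then P(4) = 108.

108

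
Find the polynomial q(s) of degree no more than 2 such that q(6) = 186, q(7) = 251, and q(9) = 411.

q(s) = 5s^2 + 6

Write q(s) = as^2 + bs + c. Substituting each data point gives a linear system:
  36a + 6b + c = 186
  49a + 7b + c = 251
  81a + 9b + c = 411
Solving the system yields a = 5, b = 0, c = 6.
So q(s) = 5s^2 + 6.
Check: q(9) = 411. ✓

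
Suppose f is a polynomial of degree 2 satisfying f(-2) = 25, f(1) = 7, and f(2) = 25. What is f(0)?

Write f(t) = at^2 + bt + c. Substituting each data point gives a linear system:
  4a - 2b + c = 25
  a + b + c = 7
  4a + 2b + c = 25
Solving the system yields a = 6, b = 0, c = 1.
So f(t) = 6t² + 1.
Then f(0) = 1.

1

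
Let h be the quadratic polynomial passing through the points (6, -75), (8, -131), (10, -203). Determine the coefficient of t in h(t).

0

Write h(t) = at^2 + bt + c. Substituting each data point gives a linear system:
  36a + 6b + c = -75
  64a + 8b + c = -131
  100a + 10b + c = -203
Solving the system yields a = -2, b = 0, c = -3.
So h(t) = -2t² - 3.
The coefficient of t is 0.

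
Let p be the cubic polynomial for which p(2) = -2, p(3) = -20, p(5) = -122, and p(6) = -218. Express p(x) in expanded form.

Using the Lagrange interpolation formula with nodes 2, 3, 5, 6:
  L_0(x) = (x - 3)(x - 5)(x - 6) / -12
  L_1(x) = (x - 2)(x - 5)(x - 6) / 6
  L_2(x) = (x - 2)(x - 3)(x - 6) / -6
  L_3(x) = (x - 2)(x - 3)(x - 5) / 12
Then p(x) = -2·L_0(x) - 20·L_1(x) - 122·L_2(x) - 218·L_3(x).
Expanding and collecting terms gives p(x) = -x³ - x² + 6x - 2.
Check: p(5) = -122. ✓

p(x) = -x^3 - x^2 + 6x - 2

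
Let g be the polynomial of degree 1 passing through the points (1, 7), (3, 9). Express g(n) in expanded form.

g(n) = n + 6

Write g(n) = an + b. Substituting each data point gives a linear system:
  a + b = 7
  3a + b = 9
Solving the system yields a = 1, b = 6.
So g(n) = n + 6.
Check: g(3) = 9. ✓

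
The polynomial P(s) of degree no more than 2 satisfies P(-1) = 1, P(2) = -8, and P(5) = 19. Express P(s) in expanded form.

Write P(s) = as^2 + bs + c. Substituting each data point gives a linear system:
  a - b + c = 1
  4a + 2b + c = -8
  25a + 5b + c = 19
Solving the system yields a = 2, b = -5, c = -6.
So P(s) = 2s² - 5s - 6.
Check: P(-1) = 1. ✓

P(s) = 2s^2 - 5s - 6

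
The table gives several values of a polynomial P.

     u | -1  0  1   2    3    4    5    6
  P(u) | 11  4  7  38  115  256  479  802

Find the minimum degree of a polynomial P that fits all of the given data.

Forward differences of the values at u = -1, 0, 1, 2, 3, 4, 5, 6:
  P  : 11  4  7  38  115  256  479  802
  Δ  : -7  3  31  77  141  223  323
  Δ^2: 10  28  46  64  82  100
  Δ^3: 18  18  18  18  18
  Δ^4: 0  0  0  0
  Δ^5: 0  0  0
  Δ^6: 0  0
  Δ^7: 0
The third differences are constant (18) and nonzero, while all higher differences vanish, so the minimal degree is 3.

3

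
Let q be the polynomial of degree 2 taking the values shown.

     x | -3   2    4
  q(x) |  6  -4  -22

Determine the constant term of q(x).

6

Write q(x) = ax^2 + bx + c. Substituting each data point gives a linear system:
  9a - 3b + c = 6
  4a + 2b + c = -4
  16a + 4b + c = -22
Solving the system yields a = -1, b = -3, c = 6.
So q(x) = -x² - 3x + 6.
The constant term is 6.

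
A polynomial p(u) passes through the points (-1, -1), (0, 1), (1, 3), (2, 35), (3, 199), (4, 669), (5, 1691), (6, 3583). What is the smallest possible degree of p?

Forward differences of the values at u = -1, 0, 1, 2, 3, 4, 5, 6:
  p  : -1  1  3  35  199  669  1691  3583
  Δ  : 2  2  32  164  470  1022  1892
  Δ^2: 0  30  132  306  552  870
  Δ^3: 30  102  174  246  318
  Δ^4: 72  72  72  72
  Δ^5: 0  0  0
  Δ^6: 0  0
  Δ^7: 0
The fourth differences are constant (72) and nonzero, while all higher differences vanish, so the minimal degree is 4.

4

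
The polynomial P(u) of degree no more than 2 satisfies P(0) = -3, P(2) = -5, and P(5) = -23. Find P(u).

Using the Lagrange interpolation formula with nodes 0, 2, 5:
  L_0(u) = (u - 2)(u - 5) / 10
  L_1(u) = u(u - 5) / -6
  L_2(u) = u(u - 2) / 15
Then P(u) = -3·L_0(u) - 5·L_1(u) - 23·L_2(u).
Expanding and collecting terms gives P(u) = -u^2 + u - 3.
Check: P(0) = -3. ✓

P(u) = -u^2 + u - 3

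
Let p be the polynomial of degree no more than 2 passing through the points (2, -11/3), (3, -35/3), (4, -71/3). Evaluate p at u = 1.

Write p(u) = au^2 + bu + c. Substituting each data point gives a linear system:
  4a + 2b + c = -11/3
  9a + 3b + c = -35/3
  16a + 4b + c = -71/3
Solving the system yields a = -2, b = 2, c = 1/3.
So p(u) = -2u^2 + 2u + 1/3.
Then p(1) = 1/3.

1/3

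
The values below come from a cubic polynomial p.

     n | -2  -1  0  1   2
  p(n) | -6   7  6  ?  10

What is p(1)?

On equispaced nodes a degree-3 polynomial has vanishing fourth forward difference, so
  p(-2) - 4·p(-1) + 6·p(0) - 4·p(1) + p(2) = 0.
Substituting the known values and solving for p(1):
  -4·p(1) = -12
  p(1) = 3.

3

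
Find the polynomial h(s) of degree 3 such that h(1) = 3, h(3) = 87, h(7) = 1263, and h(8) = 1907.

Write h(s) = as^3 + bs^2 + cs + d. Substituting each data point gives a linear system:
  a + b + c + d = 3
  27a + 9b + 3c + d = 87
  343a + 49b + 7c + d = 1263
  512a + 64b + 8c + d = 1907
Solving the system yields a = 4, b = -2, c = -2, d = 3.
So h(s) = 4s^3 - 2s^2 - 2s + 3.
Check: h(8) = 1907. ✓

h(s) = 4s^3 - 2s^2 - 2s + 3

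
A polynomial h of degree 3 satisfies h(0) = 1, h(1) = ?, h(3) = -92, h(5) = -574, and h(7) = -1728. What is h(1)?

6

The 4 known points determine the degree-3 polynomial uniquely.
Write h(s) = as^3 + bs^2 + cs + d. Substituting each data point gives a linear system:
  d = 1
  27a + 9b + 3c + d = -92
  125a + 25b + 5c + d = -574
  343a + 49b + 7c + d = -1728
Solving the system yields a = -6, b = 6, c = 5, d = 1.
So h(s) = -6s^3 + 6s^2 + 5s + 1.
Then h(1) = 6.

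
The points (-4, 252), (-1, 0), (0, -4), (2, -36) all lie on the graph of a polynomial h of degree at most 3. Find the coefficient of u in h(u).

0

Write h(u) = au^3 + bu^2 + cu + d. Substituting each data point gives a linear system:
  -64a + 16b - 4c + d = 252
  -a + b - c + d = 0
  d = -4
  8a + 4b + 2c + d = -36
Solving the system yields a = -4, b = 0, c = 0, d = -4.
So h(u) = -4u³ - 4.
The coefficient of u is 0.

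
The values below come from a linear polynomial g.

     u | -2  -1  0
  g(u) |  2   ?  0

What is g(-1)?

On equispaced nodes a degree-1 polynomial has vanishing second forward difference, so
  g(-2) - 2·g(-1) + g(0) = 0.
Substituting the known values and solving for g(-1):
  -2·g(-1) = -2
  g(-1) = 1.

1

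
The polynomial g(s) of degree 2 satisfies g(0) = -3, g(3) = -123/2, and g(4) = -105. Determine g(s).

Using the Lagrange interpolation formula with nodes 0, 3, 4:
  L_0(s) = (s - 3)(s - 4) / 12
  L_1(s) = s(s - 4) / -3
  L_2(s) = s(s - 3) / 4
Then g(s) = -3·L_0(s) - 123/2·L_1(s) - 105·L_2(s).
Expanding and collecting terms gives g(s) = -6s^2 - (3/2)s - 3.
Check: g(3) = -123/2. ✓

g(s) = -6s^2 - (3/2)s - 3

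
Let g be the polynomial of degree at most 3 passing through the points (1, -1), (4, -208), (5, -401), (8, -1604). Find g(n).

g(n) = -3n^3 - n^2 - n + 4

Using the Lagrange interpolation formula with nodes 1, 4, 5, 8:
  L_0(n) = (n - 4)(n - 5)(n - 8) / -84
  L_1(n) = (n - 1)(n - 5)(n - 8) / 12
  L_2(n) = (n - 1)(n - 4)(n - 8) / -12
  L_3(n) = (n - 1)(n - 4)(n - 5) / 84
Then g(n) = -1·L_0(n) - 208·L_1(n) - 401·L_2(n) - 1604·L_3(n).
Expanding and collecting terms gives g(n) = -3n³ - n² - n + 4.
Check: g(4) = -208. ✓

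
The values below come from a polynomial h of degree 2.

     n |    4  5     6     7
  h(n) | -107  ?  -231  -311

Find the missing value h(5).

On equispaced nodes a degree-2 polynomial has vanishing third forward difference, so
  - h(4) + 3·h(5) - 3·h(6) + h(7) = 0.
Substituting the known values and solving for h(5):
  3·h(5) = -489
  h(5) = -163.

-163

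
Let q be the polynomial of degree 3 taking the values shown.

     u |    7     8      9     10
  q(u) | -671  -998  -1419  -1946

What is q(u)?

q(u) = -2u^3 + u^2 - 4u - 6

Write q(u) = au^3 + bu^2 + cu + d. Substituting each data point gives a linear system:
  343a + 49b + 7c + d = -671
  512a + 64b + 8c + d = -998
  729a + 81b + 9c + d = -1419
  1000a + 100b + 10c + d = -1946
Solving the system yields a = -2, b = 1, c = -4, d = -6.
So q(u) = -2u^3 + u^2 - 4u - 6.
Check: q(8) = -998. ✓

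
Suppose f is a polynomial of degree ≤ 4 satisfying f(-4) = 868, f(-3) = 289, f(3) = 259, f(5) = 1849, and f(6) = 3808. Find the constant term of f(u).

Write f(u) = au^4 + bu^3 + cu^2 + du + e. Substituting each data point gives a linear system:
  256a - 64b + 16c - 4d + e = 868
  81a - 27b + 9c - 3d + e = 289
  81a + 27b + 9c + 3d + e = 259
  625a + 125b + 25c + 5d + e = 1849
  1296a + 216b + 36c + 6d + e = 3808
Solving the system yields a = 3, b = -1, c = 3, d = 4, e = 4.
So f(u) = 3u^4 - u^3 + 3u^2 + 4u + 4.
The constant term is 4.

4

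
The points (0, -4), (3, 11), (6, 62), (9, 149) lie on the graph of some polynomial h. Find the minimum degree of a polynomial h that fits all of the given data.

2

Forward differences of the values at s = 0, 3, 6, 9:
  h  : -4  11  62  149
  Δ  : 15  51  87
  Δ^2: 36  36
  Δ^3: 0
The second differences are constant (36) and nonzero, while all higher differences vanish, so the minimal degree is 2.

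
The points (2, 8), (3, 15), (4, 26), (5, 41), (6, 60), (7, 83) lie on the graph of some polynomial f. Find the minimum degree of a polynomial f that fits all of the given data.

Forward differences of the values at n = 2, 3, 4, 5, 6, 7:
  f  : 8  15  26  41  60  83
  Δ  : 7  11  15  19  23
  Δ^2: 4  4  4  4
  Δ^3: 0  0  0
  Δ^4: 0  0
  Δ^5: 0
The second differences are constant (4) and nonzero, while all higher differences vanish, so the minimal degree is 2.

2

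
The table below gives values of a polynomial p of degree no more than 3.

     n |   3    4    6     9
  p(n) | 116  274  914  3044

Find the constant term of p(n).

Write p(n) = an^3 + bn^2 + cn + d. Substituting each data point gives a linear system:
  27a + 9b + 3c + d = 116
  64a + 16b + 4c + d = 274
  216a + 36b + 6c + d = 914
  729a + 81b + 9c + d = 3044
Solving the system yields a = 4, b = 2, c = -4, d = 2.
So p(n) = 4n^3 + 2n^2 - 4n + 2.
The constant term is 2.

2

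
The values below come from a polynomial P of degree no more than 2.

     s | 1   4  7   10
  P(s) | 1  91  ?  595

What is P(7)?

The 3 known points determine the degree-2 polynomial uniquely.
Write P(s) = as^2 + bs + c. Substituting each data point gives a linear system:
  a + b + c = 1
  16a + 4b + c = 91
  100a + 10b + c = 595
Solving the system yields a = 6, b = 0, c = -5.
So P(s) = 6s^2 - 5.
Then P(7) = 289.

289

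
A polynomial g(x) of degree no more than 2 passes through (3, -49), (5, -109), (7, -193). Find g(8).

-244

Using the Lagrange interpolation formula with nodes 3, 5, 7:
  L_0(x) = (x - 5)(x - 7) / 8
  L_1(x) = (x - 3)(x - 7) / -4
  L_2(x) = (x - 3)(x - 5) / 8
Then g(x) = -49·L_0(x) - 109·L_1(x) - 193·L_2(x).
Expanding and collecting terms gives g(x) = -3x^2 - 6x - 4.
Evaluating at x = 8: g(8) = -244.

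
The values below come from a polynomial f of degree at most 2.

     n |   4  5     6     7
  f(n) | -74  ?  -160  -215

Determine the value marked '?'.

On equispaced nodes a degree-2 polynomial has vanishing third forward difference, so
  - f(4) + 3·f(5) - 3·f(6) + f(7) = 0.
Substituting the known values and solving for f(5):
  3·f(5) = -339
  f(5) = -113.

-113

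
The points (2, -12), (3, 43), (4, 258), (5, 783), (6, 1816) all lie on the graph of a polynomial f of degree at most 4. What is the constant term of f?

-2

Write f(t) = at^4 + bt^3 + ct^2 + dt + e. Substituting each data point gives a linear system:
  16a + 8b + 4c + 2d + e = -12
  81a + 27b + 9c + 3d + e = 43
  256a + 64b + 16c + 4d + e = 258
  625a + 125b + 25c + 5d + e = 783
  1296a + 216b + 36c + 6d + e = 1816
Solving the system yields a = 2, b = -3, c = -3, d = -3, e = -2.
So f(t) = 2t^4 - 3t^3 - 3t^2 - 3t - 2.
The constant term is -2.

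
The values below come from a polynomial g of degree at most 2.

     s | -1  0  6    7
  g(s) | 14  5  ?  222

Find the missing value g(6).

161

The 3 known points determine the degree-2 polynomial uniquely.
Write g(s) = as^2 + bs + c. Substituting each data point gives a linear system:
  a - b + c = 14
  c = 5
  49a + 7b + c = 222
Solving the system yields a = 5, b = -4, c = 5.
So g(s) = 5s^2 - 4s + 5.
Then g(6) = 161.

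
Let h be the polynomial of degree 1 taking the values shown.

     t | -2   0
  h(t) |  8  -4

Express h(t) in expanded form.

h(t) = -6t - 4

Using the Lagrange interpolation formula with nodes -2, 0:
  L_0(t) = t / -2
  L_1(t) = (t + 2) / 2
Then h(t) = 8·L_0(t) - 4·L_1(t).
Expanding and collecting terms gives h(t) = -6t - 4.
Check: h(0) = -4. ✓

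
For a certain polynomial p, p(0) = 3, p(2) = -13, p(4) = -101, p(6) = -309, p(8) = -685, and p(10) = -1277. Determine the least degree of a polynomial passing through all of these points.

3

Forward differences of the values at u = 0, 2, 4, 6, 8, 10:
  p  : 3  -13  -101  -309  -685  -1277
  Δ  : -16  -88  -208  -376  -592
  Δ^2: -72  -120  -168  -216
  Δ^3: -48  -48  -48
  Δ^4: 0  0
  Δ^5: 0
The third differences are constant (-48) and nonzero, while all higher differences vanish, so the minimal degree is 3.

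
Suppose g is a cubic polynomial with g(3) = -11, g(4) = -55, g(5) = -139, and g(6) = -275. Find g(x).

g(x) = -2x^3 + 4x^2 + 2x + 1

Write g(x) = ax^3 + bx^2 + cx + d. Substituting each data point gives a linear system:
  27a + 9b + 3c + d = -11
  64a + 16b + 4c + d = -55
  125a + 25b + 5c + d = -139
  216a + 36b + 6c + d = -275
Solving the system yields a = -2, b = 4, c = 2, d = 1.
So g(x) = -2x^3 + 4x^2 + 2x + 1.
Check: g(3) = -11. ✓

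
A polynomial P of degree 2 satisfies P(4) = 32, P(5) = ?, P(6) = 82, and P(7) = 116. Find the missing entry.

54

On equispaced nodes a degree-2 polynomial has vanishing third forward difference, so
  - P(4) + 3·P(5) - 3·P(6) + P(7) = 0.
Substituting the known values and solving for P(5):
  3·P(5) = 162
  P(5) = 54.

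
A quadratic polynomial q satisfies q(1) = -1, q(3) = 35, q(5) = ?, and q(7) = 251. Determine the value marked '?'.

119

On equispaced nodes a degree-2 polynomial has vanishing third forward difference, so
  - q(1) + 3·q(3) - 3·q(5) + q(7) = 0.
Substituting the known values and solving for q(5):
  -3·q(5) = -357
  q(5) = 119.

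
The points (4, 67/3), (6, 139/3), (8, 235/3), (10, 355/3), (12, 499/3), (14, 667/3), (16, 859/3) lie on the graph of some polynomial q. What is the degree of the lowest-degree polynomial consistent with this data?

Forward differences of the values at u = 4, 6, 8, 10, 12, 14, 16:
  q  : 67/3  139/3  235/3  355/3  499/3  667/3  859/3
  Δ  : 24  32  40  48  56  64
  Δ^2: 8  8  8  8  8
  Δ^3: 0  0  0  0
  Δ^4: 0  0  0
  Δ^5: 0  0
  Δ^6: 0
The second differences are constant (8) and nonzero, while all higher differences vanish, so the minimal degree is 2.

2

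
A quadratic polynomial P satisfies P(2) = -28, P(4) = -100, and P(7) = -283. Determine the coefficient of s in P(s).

-6

Write P(s) = as^2 + bs + c. Substituting each data point gives a linear system:
  4a + 2b + c = -28
  16a + 4b + c = -100
  49a + 7b + c = -283
Solving the system yields a = -5, b = -6, c = 4.
So P(s) = -5s^2 - 6s + 4.
The coefficient of s is -6.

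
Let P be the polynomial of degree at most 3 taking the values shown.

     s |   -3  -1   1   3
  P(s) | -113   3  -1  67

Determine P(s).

Write P(s) = as^3 + bs^2 + cs + d. Substituting each data point gives a linear system:
  -27a + 9b - 3c + d = -113
  -a + b - c + d = 3
  a + b + c + d = -1
  27a + 9b + 3c + d = 67
Solving the system yields a = 4, b = -3, c = -6, d = 4.
So P(s) = 4s^3 - 3s^2 - 6s + 4.
Check: P(-3) = -113. ✓

P(s) = 4s^3 - 3s^2 - 6s + 4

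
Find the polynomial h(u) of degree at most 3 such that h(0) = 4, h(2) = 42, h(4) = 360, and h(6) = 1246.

h(u) = 6u^3 - u^2 - 3u + 4

Write h(u) = au^3 + bu^2 + cu + d. Substituting each data point gives a linear system:
  d = 4
  8a + 4b + 2c + d = 42
  64a + 16b + 4c + d = 360
  216a + 36b + 6c + d = 1246
Solving the system yields a = 6, b = -1, c = -3, d = 4.
So h(u) = 6u^3 - u^2 - 3u + 4.
Check: h(4) = 360. ✓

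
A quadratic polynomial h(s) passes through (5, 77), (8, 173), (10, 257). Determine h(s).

Using the Lagrange interpolation formula with nodes 5, 8, 10:
  L_0(s) = (s - 8)(s - 10) / 15
  L_1(s) = (s - 5)(s - 10) / -6
  L_2(s) = (s - 5)(s - 8) / 10
Then h(s) = 77·L_0(s) + 173·L_1(s) + 257·L_2(s).
Expanding and collecting terms gives h(s) = 2s^2 + 6s - 3.
Check: h(8) = 173. ✓

h(s) = 2s^2 + 6s - 3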